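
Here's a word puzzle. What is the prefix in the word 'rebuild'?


The word 'rebuild' = 're' (prefix) + 'build' (root). The prefix is 're'.

re


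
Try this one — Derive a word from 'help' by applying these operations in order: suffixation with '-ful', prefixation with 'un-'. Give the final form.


Step 1: Add suffix '-ful' to 'help' = 'helpful'
Step 2: Add prefix 'un-' to 'helpful' = 'unhelpful'

unhelpful


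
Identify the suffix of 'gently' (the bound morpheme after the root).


The word 'gently' = 'gentle' (root) + '-ly' (suffix). The suffix is '-ly'.

ly


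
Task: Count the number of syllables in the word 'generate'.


Break 'generate' into syllables: gen-er-ate -> gen | er | ate = 3 syllables

3 syllables


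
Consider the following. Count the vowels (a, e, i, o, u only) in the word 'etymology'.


Vowels in 'etymology': e, o, o = 3 vowels.

3


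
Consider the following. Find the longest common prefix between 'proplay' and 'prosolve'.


Compare from the start: 3 characters match: 'pro'. Mismatch at position 4: 'p' vs 's'.

pro


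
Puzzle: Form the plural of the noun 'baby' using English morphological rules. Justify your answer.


Apply rule: Change -y to -ies (consonant + y). 'baby' becomes 'babies'.

babies


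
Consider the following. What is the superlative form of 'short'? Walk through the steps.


Apply superlative formation (add -est): 'short' -> 'shortest'.

shortest


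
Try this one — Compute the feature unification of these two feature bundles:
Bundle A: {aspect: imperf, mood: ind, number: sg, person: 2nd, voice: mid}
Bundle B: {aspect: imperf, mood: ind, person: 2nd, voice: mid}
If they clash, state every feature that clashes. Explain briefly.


Compare features:
aspect: A=imperf vs B=imperf -> unified: imperf
mood: A=ind vs B=ind -> unified: ind
number: A=sg vs B=_ -> unified: sg
person: A=2nd vs B=2nd -> unified: 2nd
voice: A=mid vs B=mid -> unified: mid
No clashes found.

Unified: {aspect: imperf, mood: ind, number: sg, person: 2nd, voice: mid}


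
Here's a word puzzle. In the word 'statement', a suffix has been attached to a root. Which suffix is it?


The word 'statement' = 'state' (root) + '-ment' (suffix). The suffix is '-ment'.

ment


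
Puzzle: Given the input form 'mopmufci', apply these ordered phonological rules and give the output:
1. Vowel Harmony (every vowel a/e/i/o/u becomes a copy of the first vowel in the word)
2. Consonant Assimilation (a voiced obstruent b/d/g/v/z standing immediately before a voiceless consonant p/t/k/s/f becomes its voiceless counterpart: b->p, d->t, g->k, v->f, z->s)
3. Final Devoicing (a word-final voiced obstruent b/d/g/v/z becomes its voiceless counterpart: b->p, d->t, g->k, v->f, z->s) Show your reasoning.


Starting form: 'mopmufci'
Rule 1: Vowel Harmony: all vowels become 'o' (matching first vowel). 'mopmufci' -> 'mopmofco'
Rule 2: Consonant Assimilation: no voiced obstruent (b/d/g/v/z) stands immediately before a voiceless consonant (p/t/k/s/f). No change.
Rule 3: Final Devoicing: the word ends in the vowel 'o', not a consonant. No change.
Final form: 'mopmofco'

mopmofco


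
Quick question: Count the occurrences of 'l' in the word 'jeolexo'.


Letter 'l' in 'jeolexo': found at position(s) 4 = 1 occurrence(s).

1


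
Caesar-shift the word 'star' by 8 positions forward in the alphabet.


Shift each letter by 8: s -> a, t -> b, a -> i, r -> z. Result: 'abiz'.

abiz


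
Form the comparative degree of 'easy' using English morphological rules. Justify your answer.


Apply comparative formation (consonant + y: change y to i, add -er): 'easy' -> 'easier'.

easier


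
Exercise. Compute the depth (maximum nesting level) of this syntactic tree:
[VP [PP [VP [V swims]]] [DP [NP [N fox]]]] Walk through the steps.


Count bracket nesting levels:
'[' at pos 0: depth = 1
'[' at pos 4: depth = 2
'[' at pos 8: depth = 3
'[' at pos 12: depth = 4
'[' at pos 24: depth = 2
'[' at pos 28: depth = 3
'[' at pos 32: depth = 4
Maximum depth reached: 4

4


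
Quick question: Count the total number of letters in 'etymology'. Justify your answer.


Spell out 'etymology' and number each letter: e(1), t(2), y(3), m(4), o(5), l(6), o(7), g(8), y(9). Total: 9 letters.

9


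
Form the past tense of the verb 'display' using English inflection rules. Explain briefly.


Apply rule: Add -ed. 'display' becomes 'displayed'.

displayed


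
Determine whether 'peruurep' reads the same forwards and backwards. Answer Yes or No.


Forward: 'peruurep'
Reversed: 'peruurep'
They are identical.

Yes


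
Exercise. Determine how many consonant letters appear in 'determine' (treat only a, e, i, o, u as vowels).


Consonants in 'determine': d, t, r, m, n = 5 consonants.

5


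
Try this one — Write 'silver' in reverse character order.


Reverse 'silver' character by character: 'revlis'.

revlis


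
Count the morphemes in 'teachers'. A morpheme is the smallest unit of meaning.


Decomposition: teach (root) + -er (suffix) + -s (plural) = 3 morpheme(s)

3 morphemes


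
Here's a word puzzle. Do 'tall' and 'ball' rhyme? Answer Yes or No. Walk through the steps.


Rime (stressed vowel + following sounds) of 'tall': -all = /ɔːl/
Rime of 'ball': -all = /ɔːl/
/ɔːl/ and /ɔːl/ are the same ending sound, so the words rhyme.

Yes


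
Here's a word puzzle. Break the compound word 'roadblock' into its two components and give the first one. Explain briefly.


Split 'roadblock' into 'road' + 'block'. The first part is 'road'.

road


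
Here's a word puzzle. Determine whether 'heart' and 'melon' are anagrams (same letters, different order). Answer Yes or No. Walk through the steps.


Sorted letters of 'heart': 'aehrt'
Sorted letters of 'melon': 'elmno'
They do not match.

No


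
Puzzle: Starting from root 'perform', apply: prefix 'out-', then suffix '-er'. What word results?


Step 1: Add prefix 'out-' to 'perform' = 'outperform'
Step 2: Add suffix '-er' to 'outperform' = 'outperformer'

outperformer


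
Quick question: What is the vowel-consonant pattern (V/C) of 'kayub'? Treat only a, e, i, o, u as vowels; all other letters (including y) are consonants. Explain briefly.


Letter mapping: k = C, a = V, y = C, u = V, b = C.

CVCVC


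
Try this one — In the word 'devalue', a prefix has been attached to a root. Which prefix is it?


The word 'devalue' = 'de' (prefix) + 'value' (root). The prefix is 'de'.

de


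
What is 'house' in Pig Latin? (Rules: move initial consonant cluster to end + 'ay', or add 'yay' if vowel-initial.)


'house': move consonant cluster 'h' to end and add 'ay': 'ousehay'.

ousehay


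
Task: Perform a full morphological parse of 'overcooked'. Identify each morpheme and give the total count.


Step 1: Identify prefix: 'over' (meaning: excessively)
Step 2: Identify root: 'cook'
Step 3: Identify suffix(es): 'ed'
Decomposition: over- (prefix: excessively) + cook (root) + -ed (suffix: past)
Total morphemes: 3

3 morphemes (over- (prefix: excessively) + cook (root) + -ed (suffix: past))


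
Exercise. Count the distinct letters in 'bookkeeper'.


Unique letters in 'bookkeeper': {b, e, k, o, p, r} = 6 distinct letters.

6


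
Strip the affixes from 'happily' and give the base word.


Remove suffix '-ly' from 'happily' to get root 'happy'.

happy


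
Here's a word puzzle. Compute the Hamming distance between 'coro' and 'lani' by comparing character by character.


Alignment:
Position 1: 'c' vs 'l' = DIFFER
Position 2: 'o' vs 'a' = DIFFER
Position 3: 'r' vs 'n' = DIFFER
Position 4: 'o' vs 'i' = DIFFER
Total differences: 4

4


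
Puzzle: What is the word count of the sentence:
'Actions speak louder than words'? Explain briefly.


Split into words: Actions | speak | louder | than | words = 5 words.

5


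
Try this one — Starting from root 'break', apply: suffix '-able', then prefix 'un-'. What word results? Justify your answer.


Step 1: Add suffix '-able' to 'break' = 'breakable'
Step 2: Add prefix 'un-' to 'breakable' = 'unbreakable'

unbreakable


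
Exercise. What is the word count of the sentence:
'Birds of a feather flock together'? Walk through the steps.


Split into words: Birds | of | a | feather | flock | together = 6 words.

6


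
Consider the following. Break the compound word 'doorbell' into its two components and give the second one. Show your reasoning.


Split 'doorbell' into 'door' + 'bell'. The second part is 'bell'.

bell


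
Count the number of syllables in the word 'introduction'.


Break 'introduction' into syllables: in-tro-duc-tion -> in | tro | duc | tion = 4 syllables

4 syllables


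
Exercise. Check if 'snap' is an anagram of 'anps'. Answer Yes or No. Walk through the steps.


Sorted letters of 'snap': 'anps'
Sorted letters of 'anps': 'anps'
They match.

Yes


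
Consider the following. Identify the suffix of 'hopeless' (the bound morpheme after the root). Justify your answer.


The word 'hopeless' = 'hope' (root) + '-less' (suffix). The suffix is '-less'.

less


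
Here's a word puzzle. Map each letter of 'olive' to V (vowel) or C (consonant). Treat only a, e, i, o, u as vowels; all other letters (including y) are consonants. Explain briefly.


Letter mapping: o = V, l = C, i = V, v = C, e = V.

VCVCV


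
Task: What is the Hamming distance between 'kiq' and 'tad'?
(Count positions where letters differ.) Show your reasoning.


Alignment:
Position 1: 'k' vs 't' = DIFFER
Position 2: 'i' vs 'a' = DIFFER
Position 3: 'q' vs 'd' = DIFFER
Total differences: 3

3


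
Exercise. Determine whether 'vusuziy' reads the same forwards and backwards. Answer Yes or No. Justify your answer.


Forward: 'vusuziy'
Reversed: 'yizusuv'
They differ.

No


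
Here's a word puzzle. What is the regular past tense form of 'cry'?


Apply rule: Change -y to -ied. 'cry' becomes 'cried'.

cried


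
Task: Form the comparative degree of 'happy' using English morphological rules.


Apply comparative formation (consonant + y: change y to i, add -er): 'happy' -> 'happier'.

happier


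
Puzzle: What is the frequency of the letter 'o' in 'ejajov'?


Letter 'o' in 'ejajov': found at position(s) 5 = 1 occurrence(s).

1


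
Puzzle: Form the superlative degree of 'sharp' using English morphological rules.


Apply superlative formation (add -est): 'sharp' -> 'sharpest'.

sharpest


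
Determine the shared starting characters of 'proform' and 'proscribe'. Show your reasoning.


Compare from the start: 3 characters match: 'pro'. Mismatch at position 4: 'f' vs 's'.

pro


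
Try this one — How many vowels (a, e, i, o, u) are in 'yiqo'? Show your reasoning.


Vowels in 'yiqo': i, o = 2 vowels.

2


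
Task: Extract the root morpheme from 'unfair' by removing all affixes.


Remove prefix 'un' from 'unfair' to get root 'fair'.

fair


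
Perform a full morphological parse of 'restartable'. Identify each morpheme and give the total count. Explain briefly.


Step 1: Identify prefix: 're' (meaning: again)
Step 2: Identify root: 'start'
Step 3: Identify suffix(es): 'able'
Decomposition: re- (prefix: again) + start (root) + -able (suffix: capable of)
Total morphemes: 3

3 morphemes (re- (prefix: again) + start (root) + -able (suffix: capable of))


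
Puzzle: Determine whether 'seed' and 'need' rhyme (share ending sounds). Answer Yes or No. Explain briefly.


Rime (stressed vowel + following sounds) of 'seed': -eed = /iːd/
Rime of 'need': -eed = /iːd/
/iːd/ and /iːd/ are the same ending sound, so the words rhyme.

Yes


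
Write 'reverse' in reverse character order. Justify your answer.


Reverse 'reverse' character by character: 'esrever'.

esrever


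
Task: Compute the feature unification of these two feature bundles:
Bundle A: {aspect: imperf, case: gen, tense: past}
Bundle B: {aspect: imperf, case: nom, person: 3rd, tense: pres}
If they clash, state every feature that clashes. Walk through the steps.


Compare features:
aspect: A=imperf vs B=imperf -> unified: imperf
case: A=gen vs B=nom -> CLASH
person: A=_ vs B=3rd -> unified: 3rd
tense: A=past vs B=pres -> CLASH
Clashes detected on features 'case' (gen vs nom) and 'tense' (past vs pres); unification fails.

CLASH on 'case' (gen vs nom) and 'tense' (past vs pres)


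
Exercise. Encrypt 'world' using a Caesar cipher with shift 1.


Shift each letter by 1: w -> x, o -> p, r -> s, l -> m, d -> e. Result: 'xpsme'.

xpsme


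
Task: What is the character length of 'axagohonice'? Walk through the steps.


Spell out 'axagohonice' and number each letter: a(1), x(2), a(3), g(4), o(5), h(6), o(7), n(8), i(9), c(10), e(11). Total: 11 letters.

11


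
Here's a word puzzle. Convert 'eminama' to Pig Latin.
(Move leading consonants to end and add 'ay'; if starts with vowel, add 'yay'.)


'eminama' starts with a vowel, so add 'yay': 'eminamayay'.

eminamayay


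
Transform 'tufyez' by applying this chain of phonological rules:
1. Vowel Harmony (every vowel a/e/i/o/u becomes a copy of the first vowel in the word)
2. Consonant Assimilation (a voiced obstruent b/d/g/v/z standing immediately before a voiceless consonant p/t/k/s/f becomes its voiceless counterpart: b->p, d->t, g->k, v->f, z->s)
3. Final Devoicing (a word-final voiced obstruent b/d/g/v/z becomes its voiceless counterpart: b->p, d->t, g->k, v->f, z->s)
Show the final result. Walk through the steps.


Starting form: 'tufyez'
Rule 1: Vowel Harmony: all vowels become 'u' (matching first vowel). 'tufyez' -> 'tufyuz'
Rule 2: Consonant Assimilation: no voiced obstruent (b/d/g/v/z) stands immediately before a voiceless consonant (p/t/k/s/f). No change.
Rule 3: Final Devoicing: word-final voiced obstruent 'z' becomes voiceless 's'. 'tufyuz' -> 'tufyus'
Final form: 'tufyus'

tufyus


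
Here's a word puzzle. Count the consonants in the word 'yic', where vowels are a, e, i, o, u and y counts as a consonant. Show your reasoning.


Consonants in 'yic': y, c = 2 consonants.

2


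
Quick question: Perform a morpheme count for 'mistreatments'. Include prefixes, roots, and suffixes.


Decomposition: mis- (prefix) + treat (root) + -ment (suffix) + -s (plural) = 4 morpheme(s)

4 morphemes


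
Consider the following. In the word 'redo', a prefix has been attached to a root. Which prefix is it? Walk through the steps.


The word 'redo' = 're' (prefix) + 'do' (root). The prefix is 're'.

re


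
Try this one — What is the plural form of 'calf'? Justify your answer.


Apply rule: Change -f to -ves. 'calf' becomes 'calves'.

calves


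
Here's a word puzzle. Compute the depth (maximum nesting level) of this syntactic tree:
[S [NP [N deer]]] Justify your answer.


Count bracket nesting levels:
'[' at pos 0: depth = 1
'[' at pos 3: depth = 2
'[' at pos 7: depth = 3
Maximum depth reached: 3

3


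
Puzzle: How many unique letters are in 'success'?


Unique letters in 'success': {c, e, s, u} = 4 distinct letters.

4


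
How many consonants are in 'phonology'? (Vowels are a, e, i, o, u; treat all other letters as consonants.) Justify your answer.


Consonants in 'phonology': p, h, n, l, g, y = 6 consonants.

6


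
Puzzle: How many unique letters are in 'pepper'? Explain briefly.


Unique letters in 'pepper': {e, p, r} = 3 distinct letters.

3


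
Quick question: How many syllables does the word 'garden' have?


Break 'garden' into syllables: gar-den -> gar | den = 2 syllables

2 syllables


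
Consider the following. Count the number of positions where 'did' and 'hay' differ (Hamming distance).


Alignment:
Position 1: 'd' vs 'h' = DIFFER
Position 2: 'i' vs 'a' = DIFFER
Position 3: 'd' vs 'y' = DIFFER
Total differences: 3

3


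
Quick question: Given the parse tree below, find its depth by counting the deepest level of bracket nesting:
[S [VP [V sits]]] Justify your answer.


Count bracket nesting levels:
'[' at pos 0: depth = 1
'[' at pos 3: depth = 2
'[' at pos 7: depth = 3
Maximum depth reached: 3

3


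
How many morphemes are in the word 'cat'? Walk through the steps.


Decomposition: cat (free morpheme) = 1 morpheme(s)

1 morphemes


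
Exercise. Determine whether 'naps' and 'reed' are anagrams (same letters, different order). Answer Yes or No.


Sorted letters of 'naps': 'anps'
Sorted letters of 'reed': 'deer'
They do not match.

No


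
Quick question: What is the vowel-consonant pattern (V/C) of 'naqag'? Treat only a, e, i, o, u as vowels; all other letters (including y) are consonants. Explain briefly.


Letter mapping: n = C, a = V, q = C, a = V, g = C.

CVCVC


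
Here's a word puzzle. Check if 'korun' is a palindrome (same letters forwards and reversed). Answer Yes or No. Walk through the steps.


Forward: 'korun'
Reversed: 'nurok'
They differ.

No


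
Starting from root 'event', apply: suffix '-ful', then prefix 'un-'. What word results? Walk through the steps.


Step 1: Add suffix '-ful' to 'event' = 'eventful'
Step 2: Add prefix 'un-' to 'eventful' = 'uneventful'

uneventful


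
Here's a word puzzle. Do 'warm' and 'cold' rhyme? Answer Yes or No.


Rime (stressed vowel + following sounds) of 'warm': -arm = /ɔːrm/
Rime of 'cold': -old = /oʊld/
/ɔːrm/ and /oʊld/ are different ending sounds, so the words do not rhyme.

No


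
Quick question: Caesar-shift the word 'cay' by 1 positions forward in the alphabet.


Shift each letter by 1: c -> d, a -> b, y -> z. Result: 'dbz'.

dbz


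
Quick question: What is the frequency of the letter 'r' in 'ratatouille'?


Letter 'r' in 'ratatouille': found at position(s) 1 = 1 occurrence(s).

1


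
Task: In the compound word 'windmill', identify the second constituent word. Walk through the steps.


Split 'windmill' into 'wind' + 'mill'. The second part is 'mill'.

mill


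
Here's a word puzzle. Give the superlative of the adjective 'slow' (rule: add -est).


Apply superlative formation (add -est): 'slow' -> 'slowest'.

slowest


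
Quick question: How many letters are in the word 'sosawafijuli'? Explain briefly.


Spell out 'sosawafijuli' and number each letter: s(1), o(2), s(3), a(4), w(5), a(6), f(7), i(8), j(9), u(10), l(11), i(12). Total: 12 letters.

12


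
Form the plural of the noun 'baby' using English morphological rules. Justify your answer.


Apply rule: Change -y to -ies (consonant + y). 'baby' becomes 'babies'.

babies


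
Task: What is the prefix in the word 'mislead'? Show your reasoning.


The word 'mislead' = 'mis' (prefix) + 'lead' (root). The prefix is 'mis'.

mis


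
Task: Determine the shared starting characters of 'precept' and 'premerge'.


Compare from the start: 3 characters match: 'pre'. Mismatch at position 4: 'c' vs 'm'.

pre


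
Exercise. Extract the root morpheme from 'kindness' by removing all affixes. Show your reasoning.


Remove suffix '-ness' from 'kindness' to get root 'kind'.

kind


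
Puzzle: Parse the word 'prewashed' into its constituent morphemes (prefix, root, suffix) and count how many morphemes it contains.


Step 1: Identify prefix: 'pre' (meaning: before)
Step 2: Identify root: 'wash'
Step 3: Identify suffix(es): 'ed'
Decomposition: pre- (prefix: before) + wash (root) + -ed (suffix: past)
Total morphemes: 3

3 morphemes (pre- (prefix: before) + wash (root) + -ed (suffix: past))


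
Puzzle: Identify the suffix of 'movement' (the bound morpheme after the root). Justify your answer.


The word 'movement' = 'move' (root) + '-ment' (suffix). The suffix is '-ment'.

ment


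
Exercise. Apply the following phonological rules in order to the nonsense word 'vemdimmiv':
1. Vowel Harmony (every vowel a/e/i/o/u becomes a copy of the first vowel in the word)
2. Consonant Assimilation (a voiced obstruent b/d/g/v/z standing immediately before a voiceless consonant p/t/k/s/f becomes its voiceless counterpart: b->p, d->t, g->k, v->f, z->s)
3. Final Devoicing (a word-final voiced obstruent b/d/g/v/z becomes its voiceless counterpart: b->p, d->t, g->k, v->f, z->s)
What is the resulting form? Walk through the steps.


Starting form: 'vemdimmiv'
Rule 1: Vowel Harmony: all vowels become 'e' (matching first vowel). 'vemdimmiv' -> 'vemdemmev'
Rule 2: Consonant Assimilation: no voiced obstruent (b/d/g/v/z) stands immediately before a voiceless consonant (p/t/k/s/f). No change.
Rule 3: Final Devoicing: word-final voiced obstruent 'v' becomes voiceless 'f'. 'vemdemmev' -> 'vemdemmef'
Final form: 'vemdemmef'

vemdemmef


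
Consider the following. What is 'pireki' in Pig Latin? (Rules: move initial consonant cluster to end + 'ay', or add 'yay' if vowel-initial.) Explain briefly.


'pireki': move consonant cluster 'p' to end and add 'ay': 'irekipay'.

irekipay


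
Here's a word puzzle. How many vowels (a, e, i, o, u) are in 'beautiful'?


Vowels in 'beautiful': e, a, u, i, u = 5 vowels.

5


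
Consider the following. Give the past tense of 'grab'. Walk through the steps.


Apply rule: Double final consonant and add -ed. 'grab' becomes 'grabbed'.

grabbed


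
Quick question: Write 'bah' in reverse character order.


Reverse 'bah' character by character: 'hab'.

hab


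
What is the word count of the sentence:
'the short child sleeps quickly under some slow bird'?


Split into words: the | short | child | sleeps | quickly | under | some | slow | bird = 9 words.

9


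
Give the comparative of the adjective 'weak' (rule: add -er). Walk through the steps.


Apply comparative formation (add -er): 'weak' -> 'weaker'.

weaker


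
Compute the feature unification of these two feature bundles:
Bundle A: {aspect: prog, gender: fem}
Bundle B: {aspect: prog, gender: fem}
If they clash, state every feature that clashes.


Compare features:
aspect: A=prog vs B=prog -> unified: prog
gender: A=fem vs B=fem -> unified: fem
No clashes found.

Unified: {aspect: prog, gender: fem}


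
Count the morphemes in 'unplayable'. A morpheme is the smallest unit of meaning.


Decomposition: un- (prefix) + play (root) + -able (suffix) = 3 morpheme(s)

3 morphemes


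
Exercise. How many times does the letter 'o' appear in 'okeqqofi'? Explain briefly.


Letter 'o' in 'okeqqofi': found at position(s) 1, 6 = 2 occurrence(s).

2


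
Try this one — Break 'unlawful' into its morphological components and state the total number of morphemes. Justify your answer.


Step 1: Identify prefix: 'un' (meaning: not/reverse)
Step 2: Identify root: 'law'
Step 3: Identify suffix(es): 'ful'
Decomposition: un- (prefix: not/reverse) + law (root) + -ful (suffix: full of)
Total morphemes: 3

3 morphemes (un- (prefix: not/reverse) + law (root) + -ful (suffix: full of))


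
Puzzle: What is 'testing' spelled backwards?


Reverse 'testing' character by character: 'gnitset'.

gnitset


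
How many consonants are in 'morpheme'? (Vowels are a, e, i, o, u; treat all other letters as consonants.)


Consonants in 'morpheme': m, r, p, h, m = 5 consonants.

5


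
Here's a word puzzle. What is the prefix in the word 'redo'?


The word 'redo' = 're' (prefix) + 'do' (root). The prefix is 're'.

re


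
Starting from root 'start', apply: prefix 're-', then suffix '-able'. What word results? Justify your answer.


Step 1: Add prefix 're-' to 'start' = 'restart'
Step 2: Add suffix '-able' to 'restart' = 'restartable'

restartable


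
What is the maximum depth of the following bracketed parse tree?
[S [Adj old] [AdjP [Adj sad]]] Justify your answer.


Count bracket nesting levels:
'[' at pos 0: depth = 1
'[' at pos 3: depth = 2
'[' at pos 13: depth = 2
'[' at pos 19: depth = 3
Maximum depth reached: 3

3


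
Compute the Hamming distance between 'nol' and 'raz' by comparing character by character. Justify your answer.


Alignment:
Position 1: 'n' vs 'r' = DIFFER
Position 2: 'o' vs 'a' = DIFFER
Position 3: 'l' vs 'z' = DIFFER
Total differences: 3

3


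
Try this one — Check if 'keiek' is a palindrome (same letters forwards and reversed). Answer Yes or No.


Forward: 'keiek'
Reversed: 'keiek'
They are identical.

Yes


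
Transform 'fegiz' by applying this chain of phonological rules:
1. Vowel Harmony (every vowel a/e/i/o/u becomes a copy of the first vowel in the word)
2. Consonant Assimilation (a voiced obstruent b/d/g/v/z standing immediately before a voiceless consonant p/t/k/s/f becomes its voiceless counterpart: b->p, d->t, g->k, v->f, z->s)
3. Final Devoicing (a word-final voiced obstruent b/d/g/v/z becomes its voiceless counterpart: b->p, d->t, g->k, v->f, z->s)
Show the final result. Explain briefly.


Starting form: 'fegiz'
Rule 1: Vowel Harmony: all vowels become 'e' (matching first vowel). 'fegiz' -> 'fegez'
Rule 2: Consonant Assimilation: no voiced obstruent (b/d/g/v/z) stands immediately before a voiceless consonant (p/t/k/s/f). No change.
Rule 3: Final Devoicing: word-final voiced obstruent 'z' becomes voiceless 's'. 'fegez' -> 'feges'
Final form: 'feges'

feges


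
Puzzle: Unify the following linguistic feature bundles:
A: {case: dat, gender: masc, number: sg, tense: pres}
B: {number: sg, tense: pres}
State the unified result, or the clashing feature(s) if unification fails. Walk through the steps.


Compare features:
case: A=dat vs B=_ -> unified: dat
gender: A=masc vs B=_ -> unified: masc
number: A=sg vs B=sg -> unified: sg
tense: A=pres vs B=pres -> unified: pres
No clashes found.

Unified: {case: dat, gender: masc, number: sg, tense: pres}


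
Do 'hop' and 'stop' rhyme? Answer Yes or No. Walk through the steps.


Rime (stressed vowel + following sounds) of 'hop': -op = /ɒp/
Rime of 'stop': -op = /ɒp/
/ɒp/ and /ɒp/ are the same ending sound, so the words rhyme.

Yes


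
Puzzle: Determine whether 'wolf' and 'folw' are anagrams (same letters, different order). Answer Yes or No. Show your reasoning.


Sorted letters of 'wolf': 'flow'
Sorted letters of 'folw': 'flow'
They match.

Yes


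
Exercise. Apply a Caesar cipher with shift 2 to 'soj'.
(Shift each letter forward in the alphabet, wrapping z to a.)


Shift each letter by 2: s -> u, o -> q, j -> l. Result: 'uql'.

uql


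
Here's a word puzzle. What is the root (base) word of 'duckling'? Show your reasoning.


Remove suffix '-ling' from 'duckling' to get root 'duck'.

duck


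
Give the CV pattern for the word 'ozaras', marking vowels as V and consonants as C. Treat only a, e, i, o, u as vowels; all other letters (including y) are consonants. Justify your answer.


Letter mapping: o = V, z = C, a = V, r = C, a = V, s = C.

VCVCVC


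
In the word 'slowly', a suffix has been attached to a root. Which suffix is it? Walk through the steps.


The word 'slowly' = 'slow' (root) + '-ly' (suffix). The suffix is '-ly'.

ly


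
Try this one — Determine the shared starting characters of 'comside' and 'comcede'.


Compare from the start: 3 characters match: 'com'. Mismatch at position 4: 's' vs 'c'.

com


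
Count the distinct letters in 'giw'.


Unique letters in 'giw': {g, i, w} = 3 distinct letters.

3


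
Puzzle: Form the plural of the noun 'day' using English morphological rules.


Apply rule: Add -s. 'day' becomes 'days'.

days


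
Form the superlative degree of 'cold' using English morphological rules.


Apply superlative formation (add -est): 'cold' -> 'coldest'.

coldest


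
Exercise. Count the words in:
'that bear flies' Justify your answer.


Split into words: that | bear | flies = 3 words.

3


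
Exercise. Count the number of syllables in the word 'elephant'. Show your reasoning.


Break 'elephant' into syllables: el-e-phant -> el | e | phant = 3 syllables

3 syllables


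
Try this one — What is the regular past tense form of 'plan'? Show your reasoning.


Apply rule: Double final consonant and add -ed. 'plan' becomes 'planned'.

planned


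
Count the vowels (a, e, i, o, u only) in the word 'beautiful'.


Vowels in 'beautiful': e, a, u, i, u = 5 vowels.

5


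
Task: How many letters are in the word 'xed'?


Spell out 'xed' and number each letter: x(1), e(2), d(3). Total: 3 letters.

3


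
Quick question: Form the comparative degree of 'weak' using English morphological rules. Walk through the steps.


Apply comparative formation (add -er): 'weak' -> 'weaker'.

weaker


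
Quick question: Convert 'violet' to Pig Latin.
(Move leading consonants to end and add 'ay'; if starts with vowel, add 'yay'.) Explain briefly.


'violet': move consonant cluster 'v' to end and add 'ay': 'ioletvay'.

ioletvay


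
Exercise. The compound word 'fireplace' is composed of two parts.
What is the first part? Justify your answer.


Split 'fireplace' into 'fire' + 'place'. The first part is 'fire'.

fire


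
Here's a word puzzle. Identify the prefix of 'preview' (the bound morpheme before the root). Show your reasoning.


The word 'preview' = 'pre' (prefix) + 'view' (root). The prefix is 'pre'.

pre


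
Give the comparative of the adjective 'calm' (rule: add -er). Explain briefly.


Apply comparative formation (add -er): 'calm' -> 'calmer'.

calmer


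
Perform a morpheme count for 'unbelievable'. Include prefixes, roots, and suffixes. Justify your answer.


Decomposition: un- (prefix) + believe (root) + -able (suffix) = 3 morpheme(s)

3 morphemes


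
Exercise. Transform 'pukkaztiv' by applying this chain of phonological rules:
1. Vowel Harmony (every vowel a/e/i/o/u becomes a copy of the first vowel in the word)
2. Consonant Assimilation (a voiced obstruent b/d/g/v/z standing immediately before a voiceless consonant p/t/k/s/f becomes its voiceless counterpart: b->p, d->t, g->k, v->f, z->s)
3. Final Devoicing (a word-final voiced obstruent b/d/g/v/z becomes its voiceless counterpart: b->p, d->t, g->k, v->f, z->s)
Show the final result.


Starting form: 'pukkaztiv'
Rule 1: Vowel Harmony: all vowels become 'u' (matching first vowel). 'pukkaztiv' -> 'pukkuztuv'
Rule 2: Consonant Assimilation: voiced obstruent before voiceless consonant becomes voiceless ('zt' -> 'st'). 'pukkuztuv' -> 'pukkustuv'
Rule 3: Final Devoicing: word-final voiced obstruent 'v' becomes voiceless 'f'. 'pukkustuv' -> 'pukkustuf'
Final form: 'pukkustuf'

pukkustuf


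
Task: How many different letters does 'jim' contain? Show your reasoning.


Unique letters in 'jim': {i, j, m} = 3 distinct letters.

3


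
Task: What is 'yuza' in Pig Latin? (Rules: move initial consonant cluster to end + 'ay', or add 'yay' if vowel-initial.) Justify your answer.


'yuza': move consonant cluster 'y' to end and add 'ay': 'uzayay'.

uzayay


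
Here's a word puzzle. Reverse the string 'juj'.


Reverse 'juj' character by character: 'juj'.

juj


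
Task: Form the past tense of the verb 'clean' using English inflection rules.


Apply rule: Add -ed. 'clean' becomes 'cleaned'.

cleaned


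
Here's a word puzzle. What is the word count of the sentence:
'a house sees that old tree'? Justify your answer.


Split into words: a | house | sees | that | old | tree = 6 words.

6


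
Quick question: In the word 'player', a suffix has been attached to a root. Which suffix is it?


The word 'player' = 'play' (root) + '-er' (suffix). The suffix is '-er'.

er


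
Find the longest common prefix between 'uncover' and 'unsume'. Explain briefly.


Compare from the start: 2 characters match: 'un'. Mismatch at position 3: 'c' vs 's'.

un


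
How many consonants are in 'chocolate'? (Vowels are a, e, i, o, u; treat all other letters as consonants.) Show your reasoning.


Consonants in 'chocolate': c, h, c, l, t = 5 consonants.

5


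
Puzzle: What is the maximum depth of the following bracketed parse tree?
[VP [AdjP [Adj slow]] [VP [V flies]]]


Count bracket nesting levels:
'[' at pos 0: depth = 1
'[' at pos 4: depth = 2
'[' at pos 10: depth = 3
'[' at pos 22: depth = 2
'[' at pos 26: depth = 3
Maximum depth reached: 3

3


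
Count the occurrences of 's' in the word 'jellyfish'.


Letter 's' in 'jellyfish': found at position(s) 8 = 1 occurrence(s).

1


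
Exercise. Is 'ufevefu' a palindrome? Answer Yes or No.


Forward: 'ufevefu'
Reversed: 'ufevefu'
They are identical.

Yes


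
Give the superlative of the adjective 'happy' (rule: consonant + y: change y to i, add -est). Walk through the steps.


Apply superlative formation (consonant + y: change y to i, add -est): 'happy' -> 'happiest'.

happiest


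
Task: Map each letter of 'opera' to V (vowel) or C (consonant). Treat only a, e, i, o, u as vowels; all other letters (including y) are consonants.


Letter mapping: o = V, p = C, e = V, r = C, a = V.

VCVCV


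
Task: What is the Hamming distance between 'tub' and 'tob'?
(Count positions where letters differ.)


Alignment:
Position 1: 't' vs 't' = match
Position 2: 'u' vs 'o' = DIFFER
Position 3: 'b' vs 'b' = match
Total differences: 1

1


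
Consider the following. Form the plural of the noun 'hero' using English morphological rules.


Apply rule: Add -es (consonant + o). 'hero' becomes 'heroes'.

heroes


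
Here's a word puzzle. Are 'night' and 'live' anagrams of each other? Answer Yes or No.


Sorted letters of 'night': 'ghint'
Sorted letters of 'live': 'eilv'
They do not match.

No


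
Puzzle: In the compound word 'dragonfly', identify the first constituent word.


Split 'dragonfly' into 'dragon' + 'fly'. The first part is 'dragon'.

dragon


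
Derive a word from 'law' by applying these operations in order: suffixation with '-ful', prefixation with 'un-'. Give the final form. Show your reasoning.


Step 1: Add suffix '-ful' to 'law' = 'lawful'
Step 2: Add prefix 'un-' to 'lawful' = 'unlawful'

unlawful


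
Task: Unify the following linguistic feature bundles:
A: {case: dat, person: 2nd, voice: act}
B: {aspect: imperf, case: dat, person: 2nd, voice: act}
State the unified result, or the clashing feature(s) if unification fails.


Compare features:
aspect: A=_ vs B=imperf -> unified: imperf
case: A=dat vs B=dat -> unified: dat
person: A=2nd vs B=2nd -> unified: 2nd
voice: A=act vs B=act -> unified: act
No clashes found.

Unified: {aspect: imperf, case: dat, person: 2nd, voice: act}


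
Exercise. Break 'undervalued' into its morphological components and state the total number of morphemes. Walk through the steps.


Step 1: Identify prefix: 'under' (meaning: beneath/insufficient)
Step 2: Identify root: 'value'
Step 3: Identify suffix(es): 'ed'
Decomposition: under- (prefix: beneath/insufficient) + value (root) + -ed (suffix: past)
Total morphemes: 3

3 morphemes (under- (prefix: beneath/insufficient) + value (root) + -ed (suffix: past))


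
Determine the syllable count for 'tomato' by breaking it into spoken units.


Break 'tomato' into syllables: to-ma-to -> to | ma | to = 3 syllables

3 syllables


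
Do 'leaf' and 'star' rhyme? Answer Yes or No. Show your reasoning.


Rime (stressed vowel + following sounds) of 'leaf': -eaf = /iːf/
Rime of 'star': -ar = /ɑːr/
/iːf/ and /ɑːr/ are different ending sounds, so the words do not rhyme.

No


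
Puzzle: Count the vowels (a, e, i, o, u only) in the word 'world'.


Vowels in 'world': o = 1 vowels.

1


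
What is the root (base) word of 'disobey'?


Remove prefix 'dis' from 'disobey' to get root 'obey'.

obey


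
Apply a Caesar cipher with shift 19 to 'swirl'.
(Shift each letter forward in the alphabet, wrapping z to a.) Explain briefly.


Shift each letter by 19: s -> l, w -> p, i -> b, r -> k, l -> e. Result: 'lpbke'.

lpbke


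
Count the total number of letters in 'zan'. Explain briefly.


Spell out 'zan' and number each letter: z(1), a(2), n(3). Total: 3 letters.

3


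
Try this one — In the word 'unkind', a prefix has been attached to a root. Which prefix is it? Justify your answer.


The word 'unkind' = 'un' (prefix) + 'kind' (root). The prefix is 'un'.

un


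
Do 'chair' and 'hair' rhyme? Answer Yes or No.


Rime (stressed vowel + following sounds) of 'chair': -air = /ɛər/
Rime of 'hair': -air = /ɛər/
/ɛər/ and /ɛər/ are the same ending sound, so the words rhyme.

Yes


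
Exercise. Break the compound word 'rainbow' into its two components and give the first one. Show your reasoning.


Split 'rainbow' into 'rain' + 'bow'. The first part is 'rain'.

rain


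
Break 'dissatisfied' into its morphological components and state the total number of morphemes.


Step 1: Identify prefix: 'dis' (meaning: not/apart)
Step 2: Identify root: 'satisfy'
Step 3: Identify suffix(es): 'ed'
Decomposition: dis- (prefix: not/apart) + satisfy (root) + -ed (suffix: past)
Total morphemes: 3

3 morphemes (dis- (prefix: not/apart) + satisfy (root) + -ed (suffix: past))


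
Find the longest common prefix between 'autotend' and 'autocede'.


Compare from the start: 4 characters match: 'auto'. Mismatch at position 5: 't' vs 'c'.

auto


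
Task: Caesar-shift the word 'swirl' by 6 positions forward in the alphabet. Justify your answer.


Shift each letter by 6: s -> y, w -> c, i -> o, r -> x, l -> r. Result: 'ycoxr'.

ycoxr


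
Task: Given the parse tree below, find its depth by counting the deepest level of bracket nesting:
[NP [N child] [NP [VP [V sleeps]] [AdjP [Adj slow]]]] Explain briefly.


Count bracket nesting levels:
'[' at pos 0: depth = 1
'[' at pos 4: depth = 2
'[' at pos 14: depth = 2
'[' at pos 18: depth = 3
'[' at pos 22: depth = 4
'[' at pos 34: depth = 3
'[' at pos 40: depth = 4
Maximum depth reached: 4

4


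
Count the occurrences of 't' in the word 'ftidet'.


Letter 't' in 'ftidet': found at position(s) 2, 6 = 2 occurrence(s).

2


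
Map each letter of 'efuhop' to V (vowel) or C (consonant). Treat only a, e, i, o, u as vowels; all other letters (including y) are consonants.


Letter mapping: e = V, f = C, u = V, h = C, o = V, p = C.

VCVCVC


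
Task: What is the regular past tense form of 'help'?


Apply rule: Add -ed. 'help' becomes 'helped'.

helped


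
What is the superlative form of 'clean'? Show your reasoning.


Apply superlative formation (add -est): 'clean' -> 'cleanest'.

cleanest


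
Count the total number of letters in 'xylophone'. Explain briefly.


Spell out 'xylophone' and number each letter: x(1), y(2), l(3), o(4), p(5), h(6), o(7), n(8), e(9). Total: 9 letters.

9


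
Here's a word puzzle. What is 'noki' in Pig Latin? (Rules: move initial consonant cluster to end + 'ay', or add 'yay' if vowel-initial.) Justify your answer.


'noki': move consonant cluster 'n' to end and add 'ay': 'okinay'.

okinay


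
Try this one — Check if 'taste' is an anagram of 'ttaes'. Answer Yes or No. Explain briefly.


Sorted letters of 'taste': 'aestt'
Sorted letters of 'ttaes': 'aestt'
They match.

Yes


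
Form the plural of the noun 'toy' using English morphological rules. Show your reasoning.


Apply rule: Add -s. 'toy' becomes 'toys'.

toys


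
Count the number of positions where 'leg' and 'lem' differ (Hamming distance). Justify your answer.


Alignment:
Position 1: 'l' vs 'l' = match
Position 2: 'e' vs 'e' = match
Position 3: 'g' vs 'm' = DIFFER
Total differences: 1

1


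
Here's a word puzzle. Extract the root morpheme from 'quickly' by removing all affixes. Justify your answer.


Remove suffix '-ly' from 'quickly' to get root 'quick'.

quick


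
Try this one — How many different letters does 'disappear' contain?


Unique letters in 'disappear': {a, d, e, i, p, r, s} = 7 distinct letters.

7


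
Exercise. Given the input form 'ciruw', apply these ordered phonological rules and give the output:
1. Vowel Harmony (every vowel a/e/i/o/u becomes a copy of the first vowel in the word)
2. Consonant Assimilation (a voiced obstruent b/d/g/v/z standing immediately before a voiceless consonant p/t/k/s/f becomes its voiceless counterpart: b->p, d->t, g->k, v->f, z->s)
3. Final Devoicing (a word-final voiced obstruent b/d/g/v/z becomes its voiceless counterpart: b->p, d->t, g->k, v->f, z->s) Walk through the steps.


Starting form: 'ciruw'
Rule 1: Vowel Harmony: all vowels become 'i' (matching first vowel). 'ciruw' -> 'ciriw'
Rule 2: Consonant Assimilation: no voiced obstruent (b/d/g/v/z) stands immediately before a voiceless consonant (p/t/k/s/f). No change.
Rule 3: Final Devoicing: final consonant 'w' is not one of the voiced obstruents b/d/g/v/z. No change.
Final form: 'ciriw'

ciriw
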